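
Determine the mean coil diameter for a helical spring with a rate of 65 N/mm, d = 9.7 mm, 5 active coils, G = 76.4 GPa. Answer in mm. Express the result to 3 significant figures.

63.8 mm

D = (Gd⁴/(8N_a·k))^(1/3) = (76.4×10³·9.7⁴/(8·5·65))^(1/3)
  = (260140)^(1/3) = 63.8365 mm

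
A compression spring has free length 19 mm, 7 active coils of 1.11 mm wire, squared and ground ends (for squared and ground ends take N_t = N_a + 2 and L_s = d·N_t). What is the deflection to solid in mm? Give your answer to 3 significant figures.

9.01 mm

N_t = 9; L_s = 1.11·9 = 9.99 mm
δ_solid = L₀ − L_s = 19 − 9.99 = 9.01 mm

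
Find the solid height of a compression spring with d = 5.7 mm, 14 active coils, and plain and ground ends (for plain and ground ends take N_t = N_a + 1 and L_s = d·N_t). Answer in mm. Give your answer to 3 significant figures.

85.5 mm

plain and ground ends: N_t = N_a + 1 = 14 + 1 = 15
L_s = d·N_t = 5.7 × 15 = 85.5 mm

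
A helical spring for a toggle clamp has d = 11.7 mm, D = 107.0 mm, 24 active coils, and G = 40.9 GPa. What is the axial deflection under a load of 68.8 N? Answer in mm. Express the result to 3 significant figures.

21.1 mm

k = Gd⁴/(8D³N_a) = (40.9×10³)(11.7⁴)/(8·107.0³·24) = 3.2585 N/mm
δ = F/k = 68.8 / 3.2585 = 21.114 mm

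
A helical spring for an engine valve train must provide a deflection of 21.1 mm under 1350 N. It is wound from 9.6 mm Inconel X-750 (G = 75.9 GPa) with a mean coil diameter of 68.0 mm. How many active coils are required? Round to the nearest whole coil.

Required rate k = F/δ = 1350/21.1 = 63.981 N/mm
N_a = Gd⁴/(8D³k) = (75.9×10³ × 9.6⁴)/(8 × 68.0³ × 63.981)
    = 6.44654e+08 / 1.60941e+08 = 4.006 → 4 coils

4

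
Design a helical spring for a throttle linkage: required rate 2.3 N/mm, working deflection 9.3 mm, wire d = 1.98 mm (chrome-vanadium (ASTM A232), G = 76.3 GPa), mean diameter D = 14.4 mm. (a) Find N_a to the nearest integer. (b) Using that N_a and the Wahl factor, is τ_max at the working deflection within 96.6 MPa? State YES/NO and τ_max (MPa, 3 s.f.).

(a) 21 coils; (b) NO, τ_max = 124 MPa

N_a = Gd⁴/(8D³k) = (76.3×10³)(1.98⁴)/(8·14.4³·2.3) = 21.34 → N_a = 21
Actual rate k = Gd⁴/(8D³·21) = 2.3377 N/mm
Working load F = kδ = 2.3377·9.3 = 21.741 N
C = 14.4/1.98 = 7.2727; K_W = (4C−1)/(4C−4)+0.615/C = 1.2041
τ_max = K_W·8FD/(πd³) = 1.2041·102.7 = 123.67 MPa
τ_max > 96.6 MPa → exceeds allowable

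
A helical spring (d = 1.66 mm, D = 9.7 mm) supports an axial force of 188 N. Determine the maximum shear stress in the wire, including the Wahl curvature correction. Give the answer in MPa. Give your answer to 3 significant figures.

Spring index C = D/d = 9.7/1.66 = 5.8434
K_W = (4C−1)/(4C−4) + 0.615/C = 22.373/19.373 + 0.1052 = 1.2601
τ₀ = 8FD/(πd³) = 8·188·9.7/(π·1.66³) = 14588.8/14.371 = 1015.2 MPa
τ_max = K·τ₀ = 1.2601 × 1015.2 = 1279.2 MPa

1280 MPa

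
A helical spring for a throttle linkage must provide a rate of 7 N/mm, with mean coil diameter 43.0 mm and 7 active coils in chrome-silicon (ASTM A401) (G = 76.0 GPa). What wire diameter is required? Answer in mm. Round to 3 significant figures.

4.50 mm

d = (8D³N_a·k / G)^(1/4) = (8·43.0³·7·7 / (76.0×10³))^0.25
  = (410.09)^0.25 = 4.5001 mm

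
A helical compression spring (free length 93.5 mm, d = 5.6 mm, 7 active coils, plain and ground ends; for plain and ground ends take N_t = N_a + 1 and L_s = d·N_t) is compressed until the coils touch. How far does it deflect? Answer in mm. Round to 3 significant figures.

48.7 mm

N_t = 8; L_s = 5.6·8 = 44.8 mm
δ_solid = L₀ − L_s = 93.5 − 44.8 = 48.7 mm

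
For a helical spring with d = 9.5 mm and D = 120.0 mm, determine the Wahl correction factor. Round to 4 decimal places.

1.1132

C = D/d = 120.0/9.5 = 12.6316
K_W = (4C−1)/(4C−4) + 0.615/C = 49.526/46.526 + 0.0487 = 1.1132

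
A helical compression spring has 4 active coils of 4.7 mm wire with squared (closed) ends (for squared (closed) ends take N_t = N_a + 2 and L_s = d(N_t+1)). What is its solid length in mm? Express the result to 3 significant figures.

squared (closed) ends: N_t = N_a + 2 = 4 + 2 = 6
L_s = d·(N_t+1) = 4.7 × 7 = 32.9 mm

32.9 mm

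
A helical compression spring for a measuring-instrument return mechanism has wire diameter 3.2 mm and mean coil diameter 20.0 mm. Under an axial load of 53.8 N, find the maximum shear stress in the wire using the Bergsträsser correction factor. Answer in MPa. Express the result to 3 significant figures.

103 MPa

Spring index C = D/d = 20.0/3.2 = 6.2500
K_B = (4C+2)/(4C−3) = 27.000/22.000 = 1.2273
τ₀ = 8FD/(πd³) = 8·53.8·20.0/(π·3.2³) = 8608/102.94 = 83.619 MPa
τ_max = K·τ₀ = 1.2273 × 83.619 = 102.62 MPa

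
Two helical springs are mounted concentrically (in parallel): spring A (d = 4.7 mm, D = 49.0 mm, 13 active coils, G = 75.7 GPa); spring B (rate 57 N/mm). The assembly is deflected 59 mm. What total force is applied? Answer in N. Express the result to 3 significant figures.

k_A = Gd⁴/(8D³N_a) = (75.7×10³)(4.7⁴)/(8·49.0³·13) = 3.019 N/mm
Parallel: k_eq = 3.019 + 57 = 60.019 N/mm
F = k_eq·δ = 60.019·59 = 3541.1 N

3540 N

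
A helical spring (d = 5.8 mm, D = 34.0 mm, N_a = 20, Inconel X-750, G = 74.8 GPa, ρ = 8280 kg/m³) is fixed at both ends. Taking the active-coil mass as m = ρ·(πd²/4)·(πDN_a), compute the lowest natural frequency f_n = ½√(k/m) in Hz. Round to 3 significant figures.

k = Gd⁴/(8D³N_a) = (74.8×10³)(5.8⁴)/(8·34.0³·20) = 13.46 N/mm = 13460 N/m
Wire length L = πDN_a = π·34.0·20 = 2136.3 mm
m = ρ·(πd²/4)·L = 8280 × 26.421×10⁻⁶ m² × 2.1363 m = 0.46734 kg
f_n = ½√(k/m) = 0.5·√(13460/0.46734) = 0.5·√(28802) = 84.856 Hz

84.9 Hz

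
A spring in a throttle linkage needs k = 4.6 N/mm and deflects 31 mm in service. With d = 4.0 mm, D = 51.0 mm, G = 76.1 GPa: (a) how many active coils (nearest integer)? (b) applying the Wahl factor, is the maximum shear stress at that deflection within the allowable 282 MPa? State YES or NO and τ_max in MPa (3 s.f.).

(a) 4 coils; (b) NO, τ_max = 321 MPa

N_a = Gd⁴/(8D³k) = (76.1×10³)(4.0⁴)/(8·51.0³·4.6) = 3.991 → N_a = 4
Actual rate k = Gd⁴/(8D³·4) = 4.5895 N/mm
Working load F = kδ = 4.5895·31 = 142.27 N
C = 51.0/4.0 = 12.7500; K_W = (4C−1)/(4C−4)+0.615/C = 1.1121
τ_max = K_W·8FD/(πd³) = 1.1121·288.71 = 321.06 MPa
τ_max > 282 MPa → exceeds allowable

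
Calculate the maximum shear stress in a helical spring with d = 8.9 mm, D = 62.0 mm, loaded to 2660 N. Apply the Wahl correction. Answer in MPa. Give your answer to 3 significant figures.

723 MPa

Spring index C = D/d = 62.0/8.9 = 6.9663
K_W = (4C−1)/(4C−4) + 0.615/C = 26.865/23.865 + 0.0883 = 1.2140
τ₀ = 8FD/(πd³) = 8·2660·62.0/(π·8.9³) = 1.31936e+06/2214.7 = 595.72 MPa
τ_max = K·τ₀ = 1.2140 × 595.72 = 723.2 MPa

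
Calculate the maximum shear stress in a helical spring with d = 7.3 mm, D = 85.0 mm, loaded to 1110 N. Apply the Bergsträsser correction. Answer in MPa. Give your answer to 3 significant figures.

688 MPa

Spring index C = D/d = 85.0/7.3 = 11.6438
K_B = (4C+2)/(4C−3) = 48.575/43.575 = 1.1147
τ₀ = 8FD/(πd³) = 8·1110·85.0/(π·7.3³) = 754800/1222.1 = 617.61 MPa
τ_max = K·τ₀ = 1.1147 × 617.61 = 688.48 MPa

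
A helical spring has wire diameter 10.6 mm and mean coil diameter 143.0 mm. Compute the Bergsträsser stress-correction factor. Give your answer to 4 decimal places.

C = D/d = 143.0/10.6 = 13.4906
K_B = (4C+2)/(4C−3) = 55.962/50.962 = 1.0981

1.0981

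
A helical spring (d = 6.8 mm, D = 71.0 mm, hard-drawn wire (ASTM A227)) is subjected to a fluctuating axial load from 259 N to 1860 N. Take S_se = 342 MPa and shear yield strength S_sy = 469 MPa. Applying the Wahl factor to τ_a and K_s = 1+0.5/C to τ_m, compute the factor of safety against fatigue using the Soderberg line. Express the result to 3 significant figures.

C = D/d = 71.0/6.8 = 10.4412; K_W = (4C−1)/(4C−4)+0.615/C = 1.1383; K_s = 1+0.5/C = 1.0479
F_a = (F_max−F_min)/2 = 800.5 N; F_m = (F_max+F_min)/2 = 1059.5 N
τ_a = K_W·8F_aD/(πd³) = 1.1383 × 460.29 = 523.97 MPa
τ_m = K_s·8F_mD/(πd³) = 1.0479 × 609.22 = 638.39 MPa
Soderberg: 1/n_f = τ_a/S_se + τ_m/S_sy = 523.97/342 + 638.39/469 = 1.53207 + 1.36118 = 2.8932
n_f = 1/2.8932 = 0.3456

0.346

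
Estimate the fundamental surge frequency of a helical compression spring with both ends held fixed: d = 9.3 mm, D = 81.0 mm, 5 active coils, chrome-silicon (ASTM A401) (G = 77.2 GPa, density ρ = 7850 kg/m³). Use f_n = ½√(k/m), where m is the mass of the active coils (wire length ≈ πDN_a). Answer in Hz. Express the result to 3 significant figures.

100 Hz

k = Gd⁴/(8D³N_a) = (77.2×10³)(9.3⁴)/(8·81.0³·5) = 27.167 N/mm = 27167 N/m
Wire length L = πDN_a = π·81.0·5 = 1272.3 mm
m = ρ·(πd²/4)·L = 7850 × 67.929×10⁻⁶ m² × 1.2723 m = 0.67847 kg
f_n = ½√(k/m) = 0.5·√(27167/0.67847) = 0.5·√(40041) = 100.05 Hz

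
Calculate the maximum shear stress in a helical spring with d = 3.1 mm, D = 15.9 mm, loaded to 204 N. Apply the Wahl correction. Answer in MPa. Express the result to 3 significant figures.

Spring index C = D/d = 15.9/3.1 = 5.1290
K_W = (4C−1)/(4C−4) + 0.615/C = 19.516/16.516 + 0.1199 = 1.3015
τ₀ = 8FD/(πd³) = 8·204·15.9/(π·3.1³) = 25948.8/93.591 = 277.26 MPa
τ_max = K·τ₀ = 1.3015 × 277.26 = 360.86 MPa

361 MPa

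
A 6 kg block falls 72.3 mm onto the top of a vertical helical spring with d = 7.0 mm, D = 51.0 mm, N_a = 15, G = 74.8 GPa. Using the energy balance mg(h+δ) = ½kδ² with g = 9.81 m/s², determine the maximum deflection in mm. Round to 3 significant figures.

k = Gd⁴/(8D³N_a) = (74.8×10³)(7.0⁴)/(8·51.0³·15) = 11.282 N/mm
W = mg = 6 × 9.81 = 58.86 N
½kδ² − Wδ − Wh = 0 → δ = (W + √(W² + 2kWh))/k
δ = (58.86 + √(3464.5 + 96026.4))/11.282 = (58.86 + 315.42)/11.282 = 33.174 mm

33.2 mm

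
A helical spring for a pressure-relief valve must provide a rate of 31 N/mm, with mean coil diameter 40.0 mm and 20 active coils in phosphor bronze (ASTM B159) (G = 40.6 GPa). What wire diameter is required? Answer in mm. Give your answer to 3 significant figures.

9.40 mm

d = (8D³N_a·k / G)^(1/4) = (8·40.0³·20·31 / (40.6×10³))^0.25
  = (7818.7)^0.25 = 9.4034 mm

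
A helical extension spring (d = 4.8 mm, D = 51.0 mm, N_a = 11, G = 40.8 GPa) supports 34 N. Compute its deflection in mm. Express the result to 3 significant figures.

18.3 mm

k = Gd⁴/(8D³N_a) = (40.8×10³)(4.8⁴)/(8·51.0³·11) = 1.8554 N/mm
δ = F/k = 34 / 1.8554 = 18.325 mm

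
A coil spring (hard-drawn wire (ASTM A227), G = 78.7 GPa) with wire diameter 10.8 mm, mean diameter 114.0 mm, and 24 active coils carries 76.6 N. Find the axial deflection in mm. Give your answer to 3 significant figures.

k = Gd⁴/(8D³N_a) = (78.7×10³)(10.8⁴)/(8·114.0³·24) = 3.764 N/mm
δ = F/k = 76.6 / 3.764 = 20.35 mm

20.4 mm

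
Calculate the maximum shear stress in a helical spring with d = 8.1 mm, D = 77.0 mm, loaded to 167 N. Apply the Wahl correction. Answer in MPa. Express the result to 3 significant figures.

71.0 MPa

Spring index C = D/d = 77.0/8.1 = 9.5062
K_W = (4C−1)/(4C−4) + 0.615/C = 37.025/34.025 + 0.0647 = 1.1529
τ₀ = 8FD/(πd³) = 8·167·77.0/(π·8.1³) = 102872/1669.6 = 61.616 MPa
τ_max = K·τ₀ = 1.1529 × 61.616 = 71.035 MPa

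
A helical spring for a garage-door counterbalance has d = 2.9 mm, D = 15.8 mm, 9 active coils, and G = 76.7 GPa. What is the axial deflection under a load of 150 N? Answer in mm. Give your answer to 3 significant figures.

k = Gd⁴/(8D³N_a) = (76.7×10³)(2.9⁴)/(8·15.8³·9) = 19.102 N/mm
δ = F/k = 150 / 19.102 = 7.8525 mm

7.85 mm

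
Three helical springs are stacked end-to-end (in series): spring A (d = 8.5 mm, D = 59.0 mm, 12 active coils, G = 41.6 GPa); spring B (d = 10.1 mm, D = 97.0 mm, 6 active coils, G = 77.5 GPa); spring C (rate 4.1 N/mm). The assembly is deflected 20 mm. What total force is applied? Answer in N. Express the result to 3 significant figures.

k_A = Gd⁴/(8D³N_a) = (41.6×10³)(8.5⁴)/(8·59.0³·12) = 11.014 N/mm
k_B = Gd⁴/(8D³N_a) = (77.5×10³)(10.1⁴)/(8·97.0³·6) = 18.409 N/mm
Series: 1/k_eq = 1/11.014 + 1/18.409 + 1/4.1 = 0.38902; k_eq = 2.5706 N/mm
F = k_eq·δ = 2.5706·20 = 51.412 N

51.4 N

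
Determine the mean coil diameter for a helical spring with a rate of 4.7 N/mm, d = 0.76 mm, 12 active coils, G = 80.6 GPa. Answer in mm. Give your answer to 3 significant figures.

3.91 mm

D = (Gd⁴/(8N_a·k))^(1/3) = (80.6×10³·0.76⁴/(8·12·4.7))^(1/3)
  = (59.5964)^(1/3) = 3.9061 mm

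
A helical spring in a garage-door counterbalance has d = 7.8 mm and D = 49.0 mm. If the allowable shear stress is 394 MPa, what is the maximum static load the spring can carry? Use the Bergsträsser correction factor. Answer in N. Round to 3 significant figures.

C = D/d = 49.0/7.8 = 6.2821
K_B = (4C+2)/(4C−3) = 27.128/22.128 = 1.2260
τ_max = K·8FD/(πd³) → F_max = τ_allow·πd³/(8DK)
F_max = 394·π·7.8³/(8·49.0·1.2260) = 5.8739e+05/480.57 = 1222.3 N

1220 N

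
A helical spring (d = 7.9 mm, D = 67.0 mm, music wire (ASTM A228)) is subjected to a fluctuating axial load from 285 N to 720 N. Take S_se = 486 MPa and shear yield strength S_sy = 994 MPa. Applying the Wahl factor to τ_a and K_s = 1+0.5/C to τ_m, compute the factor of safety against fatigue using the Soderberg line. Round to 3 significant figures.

C = D/d = 67.0/7.9 = 8.4810; K_W = (4C−1)/(4C−4)+0.615/C = 1.1728; K_s = 1+0.5/C = 1.0590
F_a = (F_max−F_min)/2 = 217.5 N; F_m = (F_max+F_min)/2 = 502.5 N
τ_a = K_W·8F_aD/(πd³) = 1.1728 × 75.265 = 88.268 MPa
τ_m = K_s·8F_mD/(πd³) = 1.0590 × 173.89 = 184.14 MPa
Soderberg: 1/n_f = τ_a/S_se + τ_m/S_sy = 88.268/486 + 184.14/994 = 0.18162 + 0.18525 = 0.36687
n_f = 1/0.36687 = 2.726

2.73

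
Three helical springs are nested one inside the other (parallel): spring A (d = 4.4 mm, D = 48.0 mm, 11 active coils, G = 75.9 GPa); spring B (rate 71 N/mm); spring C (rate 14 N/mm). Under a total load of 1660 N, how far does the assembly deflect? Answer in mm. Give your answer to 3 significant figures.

18.9 mm

k_A = Gd⁴/(8D³N_a) = (75.9×10³)(4.4⁴)/(8·48.0³·11) = 2.9231 N/mm
Parallel: k_eq = 2.9231 + 71 + 14 = 87.923 N/mm
δ = F/k_eq = 1660/87.923 = 18.88 mm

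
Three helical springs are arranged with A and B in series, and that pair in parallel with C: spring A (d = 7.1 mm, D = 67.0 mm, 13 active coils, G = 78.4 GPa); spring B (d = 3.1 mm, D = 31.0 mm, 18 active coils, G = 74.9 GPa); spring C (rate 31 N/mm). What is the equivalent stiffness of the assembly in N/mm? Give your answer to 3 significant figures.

k_A = Gd⁴/(8D³N_a) = (78.4×10³)(7.1⁴)/(8·67.0³·13) = 6.3693 N/mm
k_B = Gd⁴/(8D³N_a) = (74.9×10³)(3.1⁴)/(8·31.0³·18) = 1.6124 N/mm
Springs A,B series: k_AB = 1/(1/6.3693+1/1.6124) = 1.2867 N/mm; parallel with C: k_eq = 1.2867+31 = 32.287 N/mm

32.3 N/mm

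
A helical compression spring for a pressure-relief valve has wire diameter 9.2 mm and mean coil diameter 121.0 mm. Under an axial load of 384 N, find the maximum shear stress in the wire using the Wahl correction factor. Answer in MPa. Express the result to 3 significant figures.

Spring index C = D/d = 121.0/9.2 = 13.1522
K_W = (4C−1)/(4C−4) + 0.615/C = 51.609/48.609 + 0.0468 = 1.1085
τ₀ = 8FD/(πd³) = 8·384·121.0/(π·9.2³) = 371712/2446.3 = 151.95 MPa
τ_max = K·τ₀ = 1.1085 × 151.95 = 168.43 MPa

168 MPa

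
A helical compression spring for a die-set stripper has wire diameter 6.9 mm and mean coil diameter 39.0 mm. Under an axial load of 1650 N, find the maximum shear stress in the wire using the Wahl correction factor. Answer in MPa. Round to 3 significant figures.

634 MPa

Spring index C = D/d = 39.0/6.9 = 5.6522
K_W = (4C−1)/(4C−4) + 0.615/C = 21.609/18.609 + 0.1088 = 1.2700
τ₀ = 8FD/(πd³) = 8·1650·39.0/(π·6.9³) = 514800/1032 = 498.82 MPa
τ_max = K·τ₀ = 1.2700 × 498.82 = 633.51 MPa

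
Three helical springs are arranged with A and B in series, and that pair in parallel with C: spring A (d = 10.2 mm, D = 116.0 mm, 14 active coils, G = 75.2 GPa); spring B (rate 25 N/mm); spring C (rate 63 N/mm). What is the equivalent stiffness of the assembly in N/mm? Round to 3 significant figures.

k_A = Gd⁴/(8D³N_a) = (75.2×10³)(10.2⁴)/(8·116.0³·14) = 4.6561 N/mm
Springs A,B series: k_AB = 1/(1/4.6561+1/25) = 3.9251 N/mm; parallel with C: k_eq = 3.9251+63 = 66.925 N/mm

66.9 N/mm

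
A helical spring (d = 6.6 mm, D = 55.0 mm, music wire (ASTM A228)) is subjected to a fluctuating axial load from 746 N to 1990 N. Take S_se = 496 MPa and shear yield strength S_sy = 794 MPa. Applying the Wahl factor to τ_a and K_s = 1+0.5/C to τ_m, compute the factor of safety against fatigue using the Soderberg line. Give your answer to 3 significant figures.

0.622

C = D/d = 55.0/6.6 = 8.3333; K_W = (4C−1)/(4C−4)+0.615/C = 1.1761; K_s = 1+0.5/C = 1.0600
F_a = (F_max−F_min)/2 = 622 N; F_m = (F_max+F_min)/2 = 1368 N
τ_a = K_W·8F_aD/(πd³) = 1.1761 × 303.01 = 356.37 MPa
τ_m = K_s·8F_mD/(πd³) = 1.0600 × 666.43 = 706.42 MPa
Soderberg: 1/n_f = τ_a/S_se + τ_m/S_sy = 356.37/496 + 706.42/794 = 0.71848 + 0.88970 = 1.6082
n_f = 1/1.6082 = 0.6218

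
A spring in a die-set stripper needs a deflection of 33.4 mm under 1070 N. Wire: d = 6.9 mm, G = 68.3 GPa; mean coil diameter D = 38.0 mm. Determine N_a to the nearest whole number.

Required rate k = F/δ = 1070/33.4 = 32.036 N/mm
N_a = Gd⁴/(8D³k) = (68.3×10³ × 6.9⁴)/(8 × 38.0³ × 32.036)
    = 1.54816e+08 / 1.4063e+07 = 11.01 → 11 coils

11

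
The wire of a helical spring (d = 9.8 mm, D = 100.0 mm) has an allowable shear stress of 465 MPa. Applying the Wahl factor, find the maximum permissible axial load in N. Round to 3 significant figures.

1510 N

C = D/d = 100.0/9.8 = 10.2041
K_W = (4C−1)/(4C−4) + 0.615/C = 39.816/36.816 + 0.0603 = 1.1418
τ_max = K·8FD/(πd³) → F_max = τ_allow·πd³/(8DK)
F_max = 465·π·9.8³/(8·100.0·1.1418) = 1.3749e+06/913.4 = 1505.3 N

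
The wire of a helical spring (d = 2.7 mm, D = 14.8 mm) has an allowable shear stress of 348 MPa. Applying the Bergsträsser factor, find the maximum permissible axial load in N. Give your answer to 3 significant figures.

C = D/d = 14.8/2.7 = 5.4815
K_B = (4C+2)/(4C−3) = 23.926/18.926 = 1.2642
τ_max = K·8FD/(πd³) → F_max = τ_allow·πd³/(8DK)
F_max = 348·π·2.7³/(8·14.8·1.2642) = 21519/149.68 = 143.77 N

144 N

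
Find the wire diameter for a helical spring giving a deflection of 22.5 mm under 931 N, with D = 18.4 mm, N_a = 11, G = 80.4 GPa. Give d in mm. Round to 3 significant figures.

Required rate k = F/δ = 931/22.5 = 41.378 N/mm
d = (8D³N_a·k / G)^(1/4) = (8·18.4³·11·41.378 / (80.4×10³))^0.25
  = (282.13)^0.25 = 4.0984 mm

4.10 mm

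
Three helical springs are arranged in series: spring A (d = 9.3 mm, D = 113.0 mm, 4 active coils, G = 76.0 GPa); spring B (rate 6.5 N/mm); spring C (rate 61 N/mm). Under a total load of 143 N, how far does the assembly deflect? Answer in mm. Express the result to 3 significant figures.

k_A = Gd⁴/(8D³N_a) = (76.0×10³)(9.3⁴)/(8·113.0³·4) = 12.313 N/mm
Series: 1/k_eq = 1/12.313 + 1/6.5 + 1/61 = 0.25146; k_eq = 3.9769 N/mm
δ = F/k_eq = 143/3.9769 = 35.958 mm

36.0 mm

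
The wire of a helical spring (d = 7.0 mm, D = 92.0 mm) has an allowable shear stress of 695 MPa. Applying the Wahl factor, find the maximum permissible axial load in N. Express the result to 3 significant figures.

C = D/d = 92.0/7.0 = 13.1429
K_W = (4C−1)/(4C−4) + 0.615/C = 51.571/48.571 + 0.0468 = 1.1086
τ_max = K·8FD/(πd³) → F_max = τ_allow·πd³/(8DK)
F_max = 695·π·7.0³/(8·92.0·1.1086) = 7.4891e+05/815.9 = 917.89 N

918 N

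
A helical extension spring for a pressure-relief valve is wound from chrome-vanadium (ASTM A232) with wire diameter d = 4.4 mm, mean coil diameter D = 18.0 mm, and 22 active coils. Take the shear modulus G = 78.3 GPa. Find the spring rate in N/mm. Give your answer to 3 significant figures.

28.6 N/mm

k = Gd⁴/(8D³N_a) = (78.3×10³ × 4.4⁴) / (8 × 18.0³ × 22)
  = 2.93476e+07 / 1.02643e+06 = 28.592 N/mm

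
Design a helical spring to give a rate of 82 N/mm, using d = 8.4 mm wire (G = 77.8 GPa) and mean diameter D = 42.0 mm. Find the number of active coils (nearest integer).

N_a = Gd⁴/(8D³k) = (77.8×10³ × 8.4⁴)/(8 × 42.0³ × 82)
    = 3.87344e+08 / 4.86017e+07 = 7.97 → 8 coils

8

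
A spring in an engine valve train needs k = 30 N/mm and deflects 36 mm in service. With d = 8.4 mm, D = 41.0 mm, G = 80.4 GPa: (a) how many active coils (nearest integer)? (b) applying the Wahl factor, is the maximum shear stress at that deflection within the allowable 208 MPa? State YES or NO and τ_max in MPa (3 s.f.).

N_a = Gd⁴/(8D³k) = (80.4×10³)(8.4⁴)/(8·41.0³·30) = 24.2 → N_a = 24
Actual rate k = Gd⁴/(8D³·24) = 30.25 N/mm
Working load F = kδ = 30.25·36 = 1089 N
C = 41.0/8.4 = 4.8810; K_W = (4C−1)/(4C−4)+0.615/C = 1.3193
τ_max = K_W·8FD/(πd³) = 1.3193·191.83 = 253.07 MPa
τ_max > 208 MPa → exceeds allowable

(a) 24 coils; (b) NO, τ_max = 253 MPa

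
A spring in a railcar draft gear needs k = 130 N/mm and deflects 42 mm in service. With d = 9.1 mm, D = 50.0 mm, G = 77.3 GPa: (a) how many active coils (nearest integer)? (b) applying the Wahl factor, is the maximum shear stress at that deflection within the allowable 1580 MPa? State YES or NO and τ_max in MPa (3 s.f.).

N_a = Gd⁴/(8D³k) = (77.3×10³)(9.1⁴)/(8·50.0³·130) = 4.078 → N_a = 4
Actual rate k = Gd⁴/(8D³·4) = 132.52 N/mm
Working load F = kδ = 132.52·42 = 5565.9 N
C = 50.0/9.1 = 5.4945; K_W = (4C−1)/(4C−4)+0.615/C = 1.2788
τ_max = K_W·8FD/(πd³) = 1.2788·940.42 = 1202.6 MPa
τ_max ≤ 1580 MPa → acceptable

(a) 4 coils; (b) YES, τ_max = 1200 MPa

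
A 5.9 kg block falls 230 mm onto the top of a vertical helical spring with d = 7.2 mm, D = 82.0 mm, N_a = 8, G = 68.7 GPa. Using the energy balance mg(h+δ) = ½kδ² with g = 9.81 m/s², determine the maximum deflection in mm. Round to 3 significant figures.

k = Gd⁴/(8D³N_a) = (68.7×10³)(7.2⁴)/(8·82.0³·8) = 5.232 N/mm
W = mg = 5.9 × 9.81 = 57.879 N
½kδ² − Wδ − Wh = 0 → δ = (W + √(W² + 2kWh))/k
δ = (57.879 + √(3350 + 139298))/5.232 = (57.879 + 377.69)/5.232 = 83.251 mm

83.3 mm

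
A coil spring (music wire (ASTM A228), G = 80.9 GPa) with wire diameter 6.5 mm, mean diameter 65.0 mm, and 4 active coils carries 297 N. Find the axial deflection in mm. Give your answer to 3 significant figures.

k = Gd⁴/(8D³N_a) = (80.9×10³)(6.5⁴)/(8·65.0³·4) = 16.433 N/mm
δ = F/k = 297 / 16.433 = 18.074 mm

18.1 mm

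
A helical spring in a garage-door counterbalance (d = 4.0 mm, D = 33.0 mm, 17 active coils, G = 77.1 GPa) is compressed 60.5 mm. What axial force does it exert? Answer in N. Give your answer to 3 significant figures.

244 N

k = Gd⁴/(8D³N_a) = (77.1×10³)(4.0⁴)/(8·33.0³·17) = 4.0384 N/mm
F = k·δ = 4.0384 × 60.5 = 244.33 N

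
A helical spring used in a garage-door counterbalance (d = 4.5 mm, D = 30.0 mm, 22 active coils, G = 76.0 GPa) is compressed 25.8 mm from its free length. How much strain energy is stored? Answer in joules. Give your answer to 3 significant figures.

2.18 J

k = Gd⁴/(8D³N_a) = (76.0×10³)(4.5⁴)/(8·30.0³·22) = 6.5582 N/mm
U = ½kδ² = 0.5 × 6.5582 × 25.8² = 2182.7 N·mm = 2.1827 J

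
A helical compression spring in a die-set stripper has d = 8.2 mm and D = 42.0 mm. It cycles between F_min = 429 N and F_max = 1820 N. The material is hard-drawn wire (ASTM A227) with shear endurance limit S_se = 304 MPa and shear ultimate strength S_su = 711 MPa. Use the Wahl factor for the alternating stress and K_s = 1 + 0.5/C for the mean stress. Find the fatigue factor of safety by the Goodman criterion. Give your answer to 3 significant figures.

1.09

C = D/d = 42.0/8.2 = 5.1220; K_W = (4C−1)/(4C−4)+0.615/C = 1.3020; K_s = 1+0.5/C = 1.0976
F_a = (F_max−F_min)/2 = 695.5 N; F_m = (F_max+F_min)/2 = 1124.5 N
τ_a = K_W·8F_aD/(πd³) = 1.3020 × 134.91 = 175.66 MPa
τ_m = K_s·8F_mD/(πd³) = 1.0976 × 218.13 = 239.42 MPa
Goodman: 1/n_f = τ_a/S_se + τ_m/S_su = 175.66/304 + 239.42/711 = 0.57782 + 0.33674 = 0.91455
n_f = 1/0.91455 = 1.093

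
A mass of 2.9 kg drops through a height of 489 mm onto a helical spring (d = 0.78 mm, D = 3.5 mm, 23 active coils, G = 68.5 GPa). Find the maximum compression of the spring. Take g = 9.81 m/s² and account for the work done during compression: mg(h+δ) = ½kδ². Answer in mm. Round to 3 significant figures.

k = Gd⁴/(8D³N_a) = (68.5×10³)(0.78⁴)/(8·3.5³·23) = 3.214 N/mm
W = mg = 2.9 × 9.81 = 28.449 N
½kδ² − Wδ − Wh = 0 → δ = (W + √(W² + 2kWh))/k
δ = (28.449 + √(809.35 + 89423.8))/3.214 = (28.449 + 300.39)/3.214 = 102.31 mm

102 mm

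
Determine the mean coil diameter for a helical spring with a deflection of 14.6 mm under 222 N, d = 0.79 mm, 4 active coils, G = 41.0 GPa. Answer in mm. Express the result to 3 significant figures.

Required rate k = F/δ = 222/14.6 = 15.205 N/mm
D = (Gd⁴/(8N_a·k))^(1/3) = (41.0×10³·0.79⁴/(8·4·15.205))^(1/3)
  = (32.8203)^(1/3) = 3.2017 mm

3.20 mm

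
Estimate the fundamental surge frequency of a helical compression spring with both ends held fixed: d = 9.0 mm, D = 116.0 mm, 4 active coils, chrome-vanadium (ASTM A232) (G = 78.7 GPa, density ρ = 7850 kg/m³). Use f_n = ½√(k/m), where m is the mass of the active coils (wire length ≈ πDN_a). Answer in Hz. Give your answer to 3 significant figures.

59.6 Hz

k = Gd⁴/(8D³N_a) = (78.7×10³)(9.0⁴)/(8·116.0³·4) = 10.338 N/mm = 10338 N/m
Wire length L = πDN_a = π·116.0·4 = 1457.7 mm
m = ρ·(πd²/4)·L = 7850 × 63.617×10⁻⁶ m² × 1.4577 m = 0.72797 kg
f_n = ½√(k/m) = 0.5·√(10338/0.72797) = 0.5·√(14201) = 59.583 Hz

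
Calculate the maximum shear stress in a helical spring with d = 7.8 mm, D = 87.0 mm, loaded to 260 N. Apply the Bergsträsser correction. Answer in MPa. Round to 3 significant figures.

136 MPa

Spring index C = D/d = 87.0/7.8 = 11.1538
K_B = (4C+2)/(4C−3) = 46.615/41.615 = 1.1201
τ₀ = 8FD/(πd³) = 8·260·87.0/(π·7.8³) = 180960/1490.8 = 121.38 MPa
τ_max = K·τ₀ = 1.1201 × 121.38 = 135.96 MPa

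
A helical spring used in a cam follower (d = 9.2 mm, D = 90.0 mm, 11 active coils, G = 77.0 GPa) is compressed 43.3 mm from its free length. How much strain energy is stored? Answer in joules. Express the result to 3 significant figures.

8.06 J

k = Gd⁴/(8D³N_a) = (77.0×10³)(9.2⁴)/(8·90.0³·11) = 8.5987 N/mm
U = ½kδ² = 0.5 × 8.5987 × 43.3² = 8060.8 N·mm = 8.0608 J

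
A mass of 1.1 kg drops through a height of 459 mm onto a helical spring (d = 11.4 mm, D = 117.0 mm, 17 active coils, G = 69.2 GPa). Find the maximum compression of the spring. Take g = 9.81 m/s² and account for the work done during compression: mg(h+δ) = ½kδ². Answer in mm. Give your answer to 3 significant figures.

k = Gd⁴/(8D³N_a) = (69.2×10³)(11.4⁴)/(8·117.0³·17) = 5.3657 N/mm
W = mg = 1.1 × 9.81 = 10.791 N
½kδ² − Wδ − Wh = 0 → δ = (W + √(W² + 2kWh))/k
δ = (10.791 + √(116.45 + 53153.7))/5.3657 = (10.791 + 230.8)/5.3657 = 45.025 mm

45.0 mm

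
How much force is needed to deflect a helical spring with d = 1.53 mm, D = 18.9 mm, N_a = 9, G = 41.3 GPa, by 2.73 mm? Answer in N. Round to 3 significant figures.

1.27 N

k = Gd⁴/(8D³N_a) = (41.3×10³)(1.53⁴)/(8·18.9³·9) = 0.46558 N/mm
F = k·δ = 0.46558 × 2.73 = 1.271 N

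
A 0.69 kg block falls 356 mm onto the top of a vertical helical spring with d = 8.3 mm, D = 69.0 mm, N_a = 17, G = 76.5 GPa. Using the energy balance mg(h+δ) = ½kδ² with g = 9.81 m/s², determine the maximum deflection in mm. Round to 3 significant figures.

k = Gd⁴/(8D³N_a) = (76.5×10³)(8.3⁴)/(8·69.0³·17) = 8.1262 N/mm
W = mg = 0.69 × 9.81 = 6.7689 N
½kδ² − Wδ − Wh = 0 → δ = (W + √(W² + 2kWh))/k
δ = (6.7689 + √(45.818 + 39163.9))/8.1262 = (6.7689 + 198.01)/8.1262 = 25.2 mm

25.2 mm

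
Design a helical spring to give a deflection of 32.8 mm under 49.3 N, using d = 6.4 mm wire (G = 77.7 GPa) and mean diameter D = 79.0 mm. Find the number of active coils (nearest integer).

22

Required rate k = F/δ = 49.3/32.8 = 1.503 N/mm
N_a = Gd⁴/(8D³k) = (77.7×10³ × 6.4⁴)/(8 × 79.0³ × 1.503)
    = 1.30359e+08 / 5.92849e+06 = 21.99 → 22 coils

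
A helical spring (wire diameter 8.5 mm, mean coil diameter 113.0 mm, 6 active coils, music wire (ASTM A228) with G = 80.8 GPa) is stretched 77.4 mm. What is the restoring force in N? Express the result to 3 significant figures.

471 N

k = Gd⁴/(8D³N_a) = (80.8×10³)(8.5⁴)/(8·113.0³·6) = 6.0899 N/mm
F = k·δ = 6.0899 × 77.4 = 471.36 N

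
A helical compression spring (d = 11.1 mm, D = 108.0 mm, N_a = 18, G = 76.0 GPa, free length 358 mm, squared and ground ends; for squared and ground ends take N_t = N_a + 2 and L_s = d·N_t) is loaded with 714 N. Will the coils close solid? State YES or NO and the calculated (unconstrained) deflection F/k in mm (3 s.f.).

k = Gd⁴/(8D³N_a) = (76.0×10³)(11.1⁴)/(8·108.0³·18) = 6.3602 N/mm
N_t = 20; L_s = 11.1·20 = 222 mm; δ_solid = L₀ − L_s = 358 − 222 = 136 mm
δ = F/k = 714/6.3602 = 112.26 mm
δ < δ_solid → spring does not go solid

NO, δ = 112 mm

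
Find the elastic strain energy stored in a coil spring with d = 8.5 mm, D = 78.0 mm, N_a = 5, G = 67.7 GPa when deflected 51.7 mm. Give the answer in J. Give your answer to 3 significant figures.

24.9 J

k = Gd⁴/(8D³N_a) = (67.7×10³)(8.5⁴)/(8·78.0³·5) = 18.617 N/mm
U = ½kδ² = 0.5 × 18.617 × 51.7² = 24881 N·mm = 24.881 J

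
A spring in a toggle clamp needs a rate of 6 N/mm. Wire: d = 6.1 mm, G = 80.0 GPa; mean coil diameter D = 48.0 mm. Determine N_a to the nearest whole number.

N_a = Gd⁴/(8D³k) = (80.0×10³ × 6.1⁴)/(8 × 48.0³ × 6)
    = 1.10767e+08 / 5.30842e+06 = 20.87 → 21 coils

21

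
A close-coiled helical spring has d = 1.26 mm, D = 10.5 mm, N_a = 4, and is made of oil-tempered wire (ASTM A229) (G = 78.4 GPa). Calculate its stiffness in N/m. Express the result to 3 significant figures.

k = Gd⁴/(8D³N_a) = (78.4×10³ × 1.26⁴) / (8 × 10.5³ × 4)
  = 197605 / 37044 = 5.3343 N/mm = 5334.3 N/m

5330 N/m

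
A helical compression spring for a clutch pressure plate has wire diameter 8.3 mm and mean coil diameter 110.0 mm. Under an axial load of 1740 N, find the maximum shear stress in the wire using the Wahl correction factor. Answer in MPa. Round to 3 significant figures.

Spring index C = D/d = 110.0/8.3 = 13.2530
K_W = (4C−1)/(4C−4) + 0.615/C = 52.012/49.012 + 0.0464 = 1.1076
τ₀ = 8FD/(πd³) = 8·1740·110.0/(π·8.3³) = 1.5312e+06/1796.3 = 852.41 MPa
τ_max = K·τ₀ = 1.1076 × 852.41 = 944.14 MPa

944 MPa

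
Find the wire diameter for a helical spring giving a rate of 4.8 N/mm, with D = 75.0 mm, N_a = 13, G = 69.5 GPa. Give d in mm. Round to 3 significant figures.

d = (8D³N_a·k / G)^(1/4) = (8·75.0³·13·4.8 / (69.5×10³))^0.25
  = (3030.2)^0.25 = 7.4194 mm

7.42 mm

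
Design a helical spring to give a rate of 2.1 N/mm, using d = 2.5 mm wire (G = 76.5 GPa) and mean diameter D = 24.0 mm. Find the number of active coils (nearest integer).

13

N_a = Gd⁴/(8D³k) = (76.5×10³ × 2.5⁴)/(8 × 24.0³ × 2.1)
    = 2.98828e+06 / 232243 = 12.87 → 13 coils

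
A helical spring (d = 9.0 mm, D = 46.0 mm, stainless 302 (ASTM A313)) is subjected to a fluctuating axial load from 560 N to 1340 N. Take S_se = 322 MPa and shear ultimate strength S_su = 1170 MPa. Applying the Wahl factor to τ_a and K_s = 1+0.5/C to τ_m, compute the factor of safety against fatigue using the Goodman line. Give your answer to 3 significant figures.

2.52

C = D/d = 46.0/9.0 = 5.1111; K_W = (4C−1)/(4C−4)+0.615/C = 1.3028; K_s = 1+0.5/C = 1.0978
F_a = (F_max−F_min)/2 = 390 N; F_m = (F_max+F_min)/2 = 950 N
τ_a = K_W·8F_aD/(πd³) = 1.3028 × 62.666 = 81.639 MPa
τ_m = K_s·8F_mD/(πd³) = 1.0978 × 152.65 = 167.58 MPa
Goodman: 1/n_f = τ_a/S_se + τ_m/S_su = 81.639/322 + 167.58/1170 = 0.25354 + 0.14323 = 0.39677
n_f = 1/0.39677 = 2.52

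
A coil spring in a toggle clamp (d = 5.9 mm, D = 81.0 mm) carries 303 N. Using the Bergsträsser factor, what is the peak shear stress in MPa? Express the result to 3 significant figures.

Spring index C = D/d = 81.0/5.9 = 13.7288
K_B = (4C+2)/(4C−3) = 56.915/51.915 = 1.0963
τ₀ = 8FD/(πd³) = 8·303·81.0/(π·5.9³) = 196344/645.22 = 304.31 MPa
τ_max = K·τ₀ = 1.0963 × 304.31 = 333.61 MPa

334 MPa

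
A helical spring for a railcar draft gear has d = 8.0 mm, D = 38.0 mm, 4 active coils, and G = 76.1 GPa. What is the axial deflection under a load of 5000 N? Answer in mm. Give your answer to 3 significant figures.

k = Gd⁴/(8D³N_a) = (76.1×10³)(8.0⁴)/(8·38.0³·4) = 177.52 N/mm
δ = F/k = 5000 / 177.52 = 28.166 mm

28.2 mm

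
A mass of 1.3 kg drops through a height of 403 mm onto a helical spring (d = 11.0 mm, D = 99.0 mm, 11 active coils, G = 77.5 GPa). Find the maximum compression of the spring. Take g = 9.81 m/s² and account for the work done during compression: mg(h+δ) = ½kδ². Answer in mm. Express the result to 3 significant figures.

k = Gd⁴/(8D³N_a) = (77.5×10³)(11.0⁴)/(8·99.0³·11) = 13.289 N/mm
W = mg = 1.3 × 9.81 = 12.753 N
½kδ² − Wδ − Wh = 0 → δ = (W + √(W² + 2kWh))/k
δ = (12.753 + √(162.64 + 136594))/13.289 = (12.753 + 369.81)/13.289 = 28.788 mm

28.8 mm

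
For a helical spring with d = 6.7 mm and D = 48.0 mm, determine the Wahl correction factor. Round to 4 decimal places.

C = D/d = 48.0/6.7 = 7.1642
K_W = (4C−1)/(4C−4) + 0.615/C = 27.657/24.657 + 0.0858 = 1.2075

1.2075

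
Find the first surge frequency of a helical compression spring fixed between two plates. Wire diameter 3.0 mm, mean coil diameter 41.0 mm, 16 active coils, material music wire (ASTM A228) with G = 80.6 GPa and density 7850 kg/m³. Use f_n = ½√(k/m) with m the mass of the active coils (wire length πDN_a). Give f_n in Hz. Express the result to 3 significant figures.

k = Gd⁴/(8D³N_a) = (80.6×10³)(3.0⁴)/(8·41.0³·16) = 0.74005 N/mm = 740.05 N/m
Wire length L = πDN_a = π·41.0·16 = 2060.9 mm
m = ρ·(πd²/4)·L = 7850 × 7.0686×10⁻⁶ m² × 2.0609 m = 0.11436 kg
f_n = ½√(k/m) = 0.5·√(740.05/0.11436) = 0.5·√(6471.5) = 40.223 Hz

40.2 Hz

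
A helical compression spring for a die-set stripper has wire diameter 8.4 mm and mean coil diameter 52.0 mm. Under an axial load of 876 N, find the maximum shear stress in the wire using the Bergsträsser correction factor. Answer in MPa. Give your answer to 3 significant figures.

Spring index C = D/d = 52.0/8.4 = 6.1905
K_B = (4C+2)/(4C−3) = 26.762/21.762 = 1.2298
τ₀ = 8FD/(πd³) = 8·876·52.0/(π·8.4³) = 364416/1862 = 195.71 MPa
τ_max = K·τ₀ = 1.2298 × 195.71 = 240.67 MPa

241 MPa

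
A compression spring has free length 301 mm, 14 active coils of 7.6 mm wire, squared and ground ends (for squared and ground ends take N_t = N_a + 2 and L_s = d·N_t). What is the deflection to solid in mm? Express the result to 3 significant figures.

N_t = 16; L_s = 7.6·16 = 121.6 mm
δ_solid = L₀ − L_s = 301 − 121.6 = 179.4 mm

179 mm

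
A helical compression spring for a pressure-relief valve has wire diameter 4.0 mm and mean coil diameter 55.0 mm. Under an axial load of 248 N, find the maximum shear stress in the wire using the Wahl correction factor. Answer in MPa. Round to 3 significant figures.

Spring index C = D/d = 55.0/4.0 = 13.7500
K_W = (4C−1)/(4C−4) + 0.615/C = 54.000/51.000 + 0.0447 = 1.1036
τ₀ = 8FD/(πd³) = 8·248·55.0/(π·4.0³) = 109120/201.06 = 542.72 MPa
τ_max = K·τ₀ = 1.1036 × 542.72 = 598.92 MPa

599 MPa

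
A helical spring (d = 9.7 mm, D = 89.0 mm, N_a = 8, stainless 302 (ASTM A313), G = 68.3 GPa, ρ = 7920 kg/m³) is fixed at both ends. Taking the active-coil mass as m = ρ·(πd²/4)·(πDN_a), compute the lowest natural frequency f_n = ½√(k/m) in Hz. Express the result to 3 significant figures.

k = Gd⁴/(8D³N_a) = (68.3×10³)(9.7⁴)/(8·89.0³·8) = 13.402 N/mm = 13402 N/m
Wire length L = πDN_a = π·89.0·8 = 2236.8 mm
m = ρ·(πd²/4)·L = 7920 × 73.898×10⁻⁶ m² × 2.2368 m = 1.3091 kg
f_n = ½√(k/m) = 0.5·√(13402/1.3091) = 0.5·√(10237) = 50.589 Hz

50.6 Hz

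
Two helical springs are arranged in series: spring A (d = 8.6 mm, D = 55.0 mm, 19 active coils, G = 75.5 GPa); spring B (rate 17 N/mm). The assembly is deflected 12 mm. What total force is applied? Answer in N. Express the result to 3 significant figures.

k_A = Gd⁴/(8D³N_a) = (75.5×10³)(8.6⁴)/(8·55.0³·19) = 16.331 N/mm
Series: 1/k_eq = 1/16.331 + 1/17 = 0.12006; k_eq = 8.3294 N/mm
F = k_eq·δ = 8.3294·12 = 99.952 N

100 N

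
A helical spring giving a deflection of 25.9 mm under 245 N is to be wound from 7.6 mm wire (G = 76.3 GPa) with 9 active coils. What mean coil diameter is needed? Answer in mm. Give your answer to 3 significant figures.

72.0 mm

Required rate k = F/δ = 245/25.9 = 9.4595 N/mm
D = (Gd⁴/(8N_a·k))^(1/3) = (76.3×10³·7.6⁴/(8·9·9.4595))^(1/3)
  = (373749)^(1/3) = 72.0322 mm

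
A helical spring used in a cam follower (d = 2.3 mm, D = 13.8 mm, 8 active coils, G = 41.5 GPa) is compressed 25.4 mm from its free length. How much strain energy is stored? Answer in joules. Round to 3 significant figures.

k = Gd⁴/(8D³N_a) = (41.5×10³)(2.3⁴)/(8·13.8³·8) = 6.9047 N/mm
U = ½kδ² = 0.5 × 6.9047 × 25.4² = 2227.3 N·mm = 2.2273 J

2.23 J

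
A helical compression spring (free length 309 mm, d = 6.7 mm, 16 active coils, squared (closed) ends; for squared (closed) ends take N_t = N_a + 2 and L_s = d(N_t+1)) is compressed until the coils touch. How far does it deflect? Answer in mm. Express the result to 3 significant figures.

182 mm

N_t = 18; L_s = 6.7·19 = 127.3 mm
δ_solid = L₀ − L_s = 309 − 127.3 = 181.7 mm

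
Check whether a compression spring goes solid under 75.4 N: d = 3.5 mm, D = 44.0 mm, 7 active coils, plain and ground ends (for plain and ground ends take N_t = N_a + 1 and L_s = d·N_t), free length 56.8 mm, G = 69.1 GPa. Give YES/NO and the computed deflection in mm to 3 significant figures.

k = Gd⁴/(8D³N_a) = (69.1×10³)(3.5⁴)/(8·44.0³·7) = 2.1737 N/mm
N_t = 8; L_s = 3.5·8 = 28 mm; δ_solid = L₀ − L_s = 56.8 − 28 = 28.8 mm
δ = F/k = 75.4/2.1737 = 34.687 mm
δ ≥ δ_solid → spring goes solid

YES, δ = 34.7 mm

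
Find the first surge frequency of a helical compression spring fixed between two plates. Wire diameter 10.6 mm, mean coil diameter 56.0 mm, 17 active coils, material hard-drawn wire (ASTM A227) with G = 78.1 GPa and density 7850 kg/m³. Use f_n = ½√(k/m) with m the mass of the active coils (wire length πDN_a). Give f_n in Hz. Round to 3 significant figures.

k = Gd⁴/(8D³N_a) = (78.1×10³)(10.6⁴)/(8·56.0³·17) = 41.283 N/mm = 41283 N/m
Wire length L = πDN_a = π·56.0·17 = 2990.8 mm
m = ρ·(πd²/4)·L = 7850 × 88.247×10⁻⁶ m² × 2.9908 m = 2.0718 kg
f_n = ½√(k/m) = 0.5·√(41283/2.0718) = 0.5·√(19926) = 70.579 Hz

70.6 Hz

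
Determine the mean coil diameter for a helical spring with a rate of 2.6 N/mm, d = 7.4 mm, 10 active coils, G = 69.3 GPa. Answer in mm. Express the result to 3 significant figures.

D = (Gd⁴/(8N_a·k))^(1/3) = (69.3×10³·7.4⁴/(8·10·2.6))^(1/3)
  = (999072)^(1/3) = 99.9691 mm

100 mm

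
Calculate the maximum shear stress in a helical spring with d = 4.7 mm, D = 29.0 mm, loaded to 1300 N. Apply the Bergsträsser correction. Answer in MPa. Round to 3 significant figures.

Spring index C = D/d = 29.0/4.7 = 6.1702
K_B = (4C+2)/(4C−3) = 26.681/21.681 = 1.2306
τ₀ = 8FD/(πd³) = 8·1300·29.0/(π·4.7³) = 301600/326.17 = 924.67 MPa
τ_max = K·τ₀ = 1.2306 × 924.67 = 1137.9 MPa

1140 MPa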